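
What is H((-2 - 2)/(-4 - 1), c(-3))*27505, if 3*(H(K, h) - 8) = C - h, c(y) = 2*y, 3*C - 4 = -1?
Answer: 852655/3 ≈ 2.8422e+5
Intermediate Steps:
C = 1 (C = 4/3 + (1/3)*(-1) = 4/3 - 1/3 = 1)
H(K, h) = 25/3 - h/3 (H(K, h) = 8 + (1 - h)/3 = 8 + (1/3 - h/3) = 25/3 - h/3)
H((-2 - 2)/(-4 - 1), c(-3))*27505 = (25/3 - 2*(-3)/3)*27505 = (25/3 - 1/3*(-6))*27505 = (25/3 + 2)*27505 = (31/3)*27505 = 852655/3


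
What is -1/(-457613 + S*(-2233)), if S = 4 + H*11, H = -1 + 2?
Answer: 1/491108 ≈ 2.0362e-6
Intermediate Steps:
H = 1
S = 15 (S = 4 + 1*11 = 4 + 11 = 15)
-1/(-457613 + S*(-2233)) = -1/(-457613 + 15*(-2233)) = -1/(-457613 - 33495) = -1/(-491108) = -1*(-1/491108) = 1/491108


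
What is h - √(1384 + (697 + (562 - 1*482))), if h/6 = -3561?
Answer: -21366 - √2161 ≈ -21413.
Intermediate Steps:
h = -21366 (h = 6*(-3561) = -21366)
h - √(1384 + (697 + (562 - 1*482))) = -21366 - √(1384 + (697 + (562 - 1*482))) = -21366 - √(1384 + (697 + (562 - 482))) = -21366 - √(1384 + (697 + 80)) = -21366 - √(1384 + 777) = -21366 - √2161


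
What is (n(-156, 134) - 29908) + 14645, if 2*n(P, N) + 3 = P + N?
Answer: -30551/2 ≈ -15276.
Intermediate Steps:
n(P, N) = -3/2 + N/2 + P/2 (n(P, N) = -3/2 + (P + N)/2 = -3/2 + (N + P)/2 = -3/2 + (N/2 + P/2) = -3/2 + N/2 + P/2)
(n(-156, 134) - 29908) + 14645 = ((-3/2 + (½)*134 + (½)*(-156)) - 29908) + 14645 = ((-3/2 + 67 - 78) - 29908) + 14645 = (-25/2 - 29908) + 14645 = -59841/2 + 14645 = -30551/2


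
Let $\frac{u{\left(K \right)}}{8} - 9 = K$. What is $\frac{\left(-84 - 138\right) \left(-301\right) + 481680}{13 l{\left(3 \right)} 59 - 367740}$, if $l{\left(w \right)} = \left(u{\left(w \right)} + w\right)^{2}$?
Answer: $\frac{182834}{2383209} \approx 0.076718$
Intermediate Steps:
$u{\left(K \right)} = 72 + 8 K$
$l{\left(w \right)} = \left(72 + 9 w\right)^{2}$ ($l{\left(w \right)} = \left(\left(72 + 8 w\right) + w\right)^{2} = \left(72 + 9 w\right)^{2}$)
$\frac{\left(-84 - 138\right) \left(-301\right) + 481680}{13 l{\left(3 \right)} 59 - 367740} = \frac{\left(-84 - 138\right) \left(-301\right) + 481680}{13 \cdot 81 \left(8 + 3\right)^{2} \cdot 59 - 367740} = \frac{\left(-222\right) \left(-301\right) + 481680}{13 \cdot 81 \cdot 11^{2} \cdot 59 - 367740} = \frac{66822 + 481680}{13 \cdot 81 \cdot 121 \cdot 59 - 367740} = \frac{548502}{13 \cdot 9801 \cdot 59 - 367740} = \frac{548502}{127413 \cdot 59 - 367740} = \frac{548502}{7517367 - 367740} = \frac{548502}{7149627} = 548502 \cdot \frac{1}{7149627} = \frac{182834}{2383209}$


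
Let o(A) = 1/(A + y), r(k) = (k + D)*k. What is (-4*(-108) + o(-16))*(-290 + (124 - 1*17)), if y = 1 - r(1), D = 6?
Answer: -1739049/22 ≈ -79048.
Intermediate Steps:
r(k) = k*(6 + k) (r(k) = (k + 6)*k = (6 + k)*k = k*(6 + k))
y = -6 (y = 1 - (6 + 1) = 1 - 7 = -6)
o(A) = 1/(-6 + A) (o(A) = 1/(A - 6) = 1/(-6 + A))
(-4*(-108) + o(-16))*(-290 + (124 - 1*17)) = (-4*(-108) + 1/(-6 - 16))*(-290 + (124 - 1*17)) = (432 + 1/(-22))*(-290 + (124 - 17)) = (432 - 1/22)*(-290 + 107) = (9503/22)*(-183) = -1739049/22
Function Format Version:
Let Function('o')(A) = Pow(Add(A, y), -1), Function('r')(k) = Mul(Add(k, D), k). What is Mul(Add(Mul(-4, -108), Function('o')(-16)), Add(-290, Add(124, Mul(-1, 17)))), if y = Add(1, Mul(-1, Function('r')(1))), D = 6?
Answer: Rational(-1739049, 22) ≈ -79048.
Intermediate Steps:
Function('r')(k) = Mul(k, Add(6, k)) (Function('r')(k) = Mul(Add(k, 6), k) = Mul(Add(6, k), k) = Mul(k, Add(6, k)))
y = -6 (y = Add(1, Mul(-1, Mul(1, Add(6, 1)))) = Add(1, Mul(-1, Mul(1, 7))) = Add(1, Mul(-1, 7)) = Add(1, -7) = -6)
Function('o')(A) = Pow(Add(-6, A), -1) (Function('o')(A) = Pow(Add(A, -6), -1) = Pow(Add(-6, A), -1))
Mul(Add(Mul(-4, -108), Function('o')(-16)), Add(-290, Add(124, Mul(-1, 17)))) = Mul(Add(Mul(-4, -108), Pow(Add(-6, -16), -1)), Add(-290, Add(124, Mul(-1, 17)))) = Mul(Add(432, Pow(-22, -1)), Add(-290, Add(124, -17))) = Mul(Add(432, Rational(-1, 22)), Add(-290, 107)) = Mul(Rational(9503, 22), -183) = Rational(-1739049, 22)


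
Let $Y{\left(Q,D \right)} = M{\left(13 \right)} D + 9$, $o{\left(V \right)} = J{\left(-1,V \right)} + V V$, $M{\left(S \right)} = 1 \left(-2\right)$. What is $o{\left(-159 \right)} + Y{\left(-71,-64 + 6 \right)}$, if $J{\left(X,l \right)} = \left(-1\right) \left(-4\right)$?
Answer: $25410$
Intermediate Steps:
$M{\left(S \right)} = -2$
$J{\left(X,l \right)} = 4$
$o{\left(V \right)} = 4 + V^{2}$ ($o{\left(V \right)} = 4 + V V = 4 + V^{2}$)
$Y{\left(Q,D \right)} = 9 - 2 D$ ($Y{\left(Q,D \right)} = - 2 D + 9 = 9 - 2 D$)
$o{\left(-159 \right)} + Y{\left(-71,-64 + 6 \right)} = \left(4 + \left(-159\right)^{2}\right) - \left(-9 + 2 \left(-64 + 6\right)\right) = \left(4 + 25281\right) + \left(9 - -116\right) = 25285 + \left(9 + 116\right) = 25285 + 125 = 25410$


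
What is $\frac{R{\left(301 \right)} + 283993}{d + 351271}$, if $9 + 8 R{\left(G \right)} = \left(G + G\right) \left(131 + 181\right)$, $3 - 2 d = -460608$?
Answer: $\frac{2459759}{4652612} \approx 0.52868$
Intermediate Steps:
$d = \frac{460611}{2}$ ($d = \frac{3}{2} - -230304 = \frac{3}{2} + 230304 = \frac{460611}{2} \approx 2.3031 \cdot 10^{5}$)
$R{\left(G \right)} = - \frac{9}{8} + 78 G$ ($R{\left(G \right)} = - \frac{9}{8} + \frac{\left(G + G\right) \left(131 + 181\right)}{8} = - \frac{9}{8} + \frac{2 G 312}{8} = - \frac{9}{8} + \frac{624 G}{8} = - \frac{9}{8} + 78 G$)
$\frac{R{\left(301 \right)} + 283993}{d + 351271} = \frac{\left(- \frac{9}{8} + 78 \cdot 301\right) + 283993}{\frac{460611}{2} + 351271} = \frac{\left(- \frac{9}{8} + 23478\right) + 283993}{\frac{1163153}{2}} = \left(\frac{187815}{8} + 283993\right) \frac{2}{1163153} = \frac{2459759}{8} \cdot \frac{2}{1163153} = \frac{2459759}{4652612}$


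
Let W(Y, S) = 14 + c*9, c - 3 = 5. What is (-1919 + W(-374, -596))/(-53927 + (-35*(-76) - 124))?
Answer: 1833/51391 ≈ 0.035668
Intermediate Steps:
c = 8 (c = 3 + 5 = 8)
W(Y, S) = 86 (W(Y, S) = 14 + 8*9 = 14 + 72 = 86)
(-1919 + W(-374, -596))/(-53927 + (-35*(-76) - 124)) = (-1919 + 86)/(-53927 + (-35*(-76) - 124)) = -1833/(-53927 + (2660 - 124)) = -1833/(-53927 + 2536) = -1833/(-51391) = -1833*(-1/51391) = 1833/51391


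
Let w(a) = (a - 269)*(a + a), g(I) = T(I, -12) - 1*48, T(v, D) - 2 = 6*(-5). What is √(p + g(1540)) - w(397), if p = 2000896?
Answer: -101632 + 2*√500205 ≈ -1.0022e+5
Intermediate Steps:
T(v, D) = -28 (T(v, D) = 2 + 6*(-5) = 2 - 30 = -28)
g(I) = -76 (g(I) = -28 - 1*48 = -28 - 48 = -76)
w(a) = 2*a*(-269 + a) (w(a) = (-269 + a)*(2*a) = 2*a*(-269 + a))
√(p + g(1540)) - w(397) = √(2000896 - 76) - 2*397*(-269 + 397) = √2000820 - 2*397*128 = 2*√500205 - 1*101632 = 2*√500205 - 101632 = -101632 + 2*√500205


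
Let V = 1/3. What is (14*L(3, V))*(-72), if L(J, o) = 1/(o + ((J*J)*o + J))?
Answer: -3024/19 ≈ -159.16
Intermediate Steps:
V = 1/3 ≈ 0.33333
L(J, o) = 1/(J + o + o*J**2) (L(J, o) = 1/(o + (J**2*o + J)) = 1/(o + (o*J**2 + J)) = 1/(o + (J + o*J**2)) = 1/(J + o + o*J**2))
(14*L(3, V))*(-72) = (14/(3 + 1/3 + (1/3)*3**2))*(-72) = (14/(3 + 1/3 + (1/3)*9))*(-72) = (14/(3 + 1/3 + 3))*(-72) = (14/(19/3))*(-72) = (14*(3/19))*(-72) = (42/19)*(-72) = -3024/19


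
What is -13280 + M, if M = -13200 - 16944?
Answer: -43424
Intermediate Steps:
M = -30144
-13280 + M = -13280 - 30144 = -43424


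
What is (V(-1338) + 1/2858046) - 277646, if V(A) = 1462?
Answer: -789346576463/2858046 ≈ -2.7618e+5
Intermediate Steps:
(V(-1338) + 1/2858046) - 277646 = (1462 + 1/2858046) - 277646 = 4178463253/2858046 - 277646 = -789346576463/2858046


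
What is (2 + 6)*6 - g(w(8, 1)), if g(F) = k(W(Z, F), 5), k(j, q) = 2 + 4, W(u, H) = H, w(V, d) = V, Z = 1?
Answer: 42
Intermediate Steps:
k(j, q) = 6
g(F) = 6
(2 + 6)*6 - g(w(8, 1)) = (2 + 6)*6 - 1*6 = 8*6 - 6 = 48 - 6 = 42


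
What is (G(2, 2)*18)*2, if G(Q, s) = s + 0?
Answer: 72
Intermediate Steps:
G(Q, s) = s
(G(2, 2)*18)*2 = (2*18)*2 = 36*2 = 72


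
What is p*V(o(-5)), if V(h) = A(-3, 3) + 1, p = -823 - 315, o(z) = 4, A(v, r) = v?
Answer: 2276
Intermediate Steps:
p = -1138
V(h) = -2 (V(h) = -3 + 1 = -2)
p*V(o(-5)) = -1138*(-2) = 2276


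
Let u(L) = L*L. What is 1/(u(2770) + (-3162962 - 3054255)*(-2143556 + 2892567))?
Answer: -1/4656756249487 ≈ -2.1474e-13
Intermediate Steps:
u(L) = L**2
1/(u(2770) + (-3162962 - 3054255)*(-2143556 + 2892567)) = 1/(2770**2 + (-3162962 - 3054255)*(-2143556 + 2892567)) = 1/(7672900 - 6217217*749011) = 1/(7672900 - 4656763922387) = 1/(-4656756249487) = -1/4656756249487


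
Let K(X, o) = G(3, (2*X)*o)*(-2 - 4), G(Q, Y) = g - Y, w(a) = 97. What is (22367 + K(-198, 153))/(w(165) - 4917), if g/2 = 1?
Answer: 341173/4820 ≈ 70.783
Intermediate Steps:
g = 2 (g = 2*1 = 2)
G(Q, Y) = 2 - Y
K(X, o) = -12 + 12*X*o (K(X, o) = (2 - 2*X*o)*(-2 - 4) = (2 - 2*X*o)*(-6) = -12 + 12*X*o)
(22367 + K(-198, 153))/(w(165) - 4917) = (22367 + (-12 + 12*(-198)*153))/(97 - 4917) = (22367 + (-12 - 363528))/(-4820) = (22367 - 363540)*(-1/4820) = -341173*(-1/4820) = 341173/4820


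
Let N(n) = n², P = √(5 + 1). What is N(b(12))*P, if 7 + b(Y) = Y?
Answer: 25*√6 ≈ 61.237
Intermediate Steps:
P = √6 ≈ 2.4495
b(Y) = -7 + Y
N(b(12))*P = (-7 + 12)²*√6 = 5²*√6 = 25*√6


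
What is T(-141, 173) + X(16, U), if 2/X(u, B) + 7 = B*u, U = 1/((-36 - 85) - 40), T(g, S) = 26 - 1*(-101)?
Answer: 144839/1143 ≈ 126.72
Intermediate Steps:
T(g, S) = 127 (T(g, S) = 26 + 101 = 127)
U = -1/161 (U = 1/(-121 - 40) = 1/(-161) = -1/161 ≈ -0.0062112)
X(u, B) = 2/(-7 + B*u)
T(-141, 173) + X(16, U) = 127 + 2/(-7 - 1/161*16) = 127 + 2/(-7 - 16/161) = 127 + 2/(-1143/161) = 127 + 2*(-161/1143) = 127 - 322/1143 = 144839/1143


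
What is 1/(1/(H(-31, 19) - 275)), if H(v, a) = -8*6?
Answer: -323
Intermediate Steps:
H(v, a) = -48
1/(1/(H(-31, 19) - 275)) = 1/(1/(-48 - 275)) = 1/(1/(-323)) = 1/(-1/323) = -323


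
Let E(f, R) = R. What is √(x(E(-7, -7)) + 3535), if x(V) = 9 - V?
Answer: √3551 ≈ 59.590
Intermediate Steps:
√(x(E(-7, -7)) + 3535) = √((9 - 1*(-7)) + 3535) = √((9 + 7) + 3535) = √(16 + 3535) = √3551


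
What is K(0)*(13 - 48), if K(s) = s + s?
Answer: 0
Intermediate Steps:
K(s) = 2*s
K(0)*(13 - 48) = (2*0)*(13 - 48) = 0*(-35) = 0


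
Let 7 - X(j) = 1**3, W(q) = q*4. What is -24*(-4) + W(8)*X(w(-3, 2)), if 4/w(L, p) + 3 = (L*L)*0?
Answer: 288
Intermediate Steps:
w(L, p) = -4/3 (w(L, p) = 4/(-3 + (L*L)*0) = 4/(-3 + L**2*0) = 4/(-3 + 0) = 4/(-3) = 4*(-1/3) = -4/3)
W(q) = 4*q
X(j) = 6 (X(j) = 7 - 1*1**3 = 7 - 1*1 = 7 - 1 = 6)
-24*(-4) + W(8)*X(w(-3, 2)) = -24*(-4) + (4*8)*6 = 96 + 32*6 = 96 + 192 = 288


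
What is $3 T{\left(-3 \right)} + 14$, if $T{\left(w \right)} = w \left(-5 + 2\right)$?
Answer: $41$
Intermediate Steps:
$T{\left(w \right)} = - 3 w$ ($T{\left(w \right)} = w \left(-3\right) = - 3 w$)
$3 T{\left(-3 \right)} + 14 = 3 \left(\left(-3\right) \left(-3\right)\right) + 14 = 3 \cdot 9 + 14 = 27 + 14 = 41$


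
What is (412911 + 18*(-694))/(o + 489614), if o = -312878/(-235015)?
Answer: 94104471285/115066947088 ≈ 0.81782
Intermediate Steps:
o = 312878/235015 (o = -312878*(-1/235015) = 312878/235015 ≈ 1.3313)
(412911 + 18*(-694))/(o + 489614) = (412911 + 18*(-694))/(312878/235015 + 489614) = (412911 - 12492)/(115066947088/235015) = 400419*(235015/115066947088) = 94104471285/115066947088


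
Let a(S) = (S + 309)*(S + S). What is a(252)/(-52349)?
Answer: -25704/4759 ≈ -5.4011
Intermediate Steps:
a(S) = 2*S*(309 + S) (a(S) = (309 + S)*(2*S) = 2*S*(309 + S))
a(252)/(-52349) = (2*252*(309 + 252))/(-52349) = (2*252*561)*(-1/52349) = 282744*(-1/52349) = -25704/4759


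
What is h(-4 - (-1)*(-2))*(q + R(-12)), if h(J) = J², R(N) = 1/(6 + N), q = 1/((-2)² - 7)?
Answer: -18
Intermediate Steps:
q = -⅓ (q = 1/(4 - 7) = 1/(-3) = -⅓ ≈ -0.33333)
h(-4 - (-1)*(-2))*(q + R(-12)) = (-4 - (-1)*(-2))²*(-⅓ + 1/(6 - 12)) = (-4 - 1*2)²*(-⅓ + 1/(-6)) = (-4 - 2)²*(-⅓ - ⅙) = (-6)²*(-½) = 36*(-½) = -18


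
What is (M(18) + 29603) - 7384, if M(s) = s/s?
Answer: 22220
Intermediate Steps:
M(s) = 1
(M(18) + 29603) - 7384 = (1 + 29603) - 7384 = 29604 - 7384 = 22220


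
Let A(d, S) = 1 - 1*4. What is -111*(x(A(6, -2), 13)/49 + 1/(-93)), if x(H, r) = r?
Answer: -42920/1519 ≈ -28.255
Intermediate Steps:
A(d, S) = -3 (A(d, S) = 1 - 4 = -3)
-111*(x(A(6, -2), 13)/49 + 1/(-93)) = -111*(13/49 + 1/(-93)) = -111*(13*(1/49) - 1/93) = -111*(13/49 - 1/93) = -111*1160/4557 = -42920/1519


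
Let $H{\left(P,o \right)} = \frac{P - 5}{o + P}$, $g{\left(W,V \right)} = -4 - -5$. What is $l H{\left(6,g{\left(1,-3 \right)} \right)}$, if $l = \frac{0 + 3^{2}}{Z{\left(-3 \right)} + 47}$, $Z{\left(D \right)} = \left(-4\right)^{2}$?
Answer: $\frac{1}{49} \approx 0.020408$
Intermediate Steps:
$Z{\left(D \right)} = 16$
$g{\left(W,V \right)} = 1$ ($g{\left(W,V \right)} = -4 + 5 = 1$)
$H{\left(P,o \right)} = \frac{-5 + P}{P + o}$
$l = \frac{1}{7}$ ($l = \frac{0 + 3^{2}}{16 + 47} = \frac{0 + 9}{63} = 9 \cdot \frac{1}{63} = \frac{1}{7} \approx 0.14286$)
$l H{\left(6,g{\left(1,-3 \right)} \right)} = \frac{\frac{1}{6 + 1} \left(-5 + 6\right)}{7} = \frac{\frac{1}{7} \cdot 1}{7} = \frac{1}{7} \cdot \frac{1}{7} = \frac{1}{49}$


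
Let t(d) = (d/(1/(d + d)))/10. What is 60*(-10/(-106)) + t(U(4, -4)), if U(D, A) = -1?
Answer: 1553/265 ≈ 5.8604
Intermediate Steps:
t(d) = d²/5 (t(d) = (d/(1/(2*d)))*(⅒) = (d/((1/(2*d))))*(⅒) = (d*(2*d))*(⅒) = (2*d²)*(⅒) = d²/5)
60*(-10/(-106)) + t(U(4, -4)) = 60*(-10/(-106)) + (⅕)*(-1)² = 60*(-10*(-1/106)) + (⅕)*1 = 60*(5/53) + ⅕ = 300/53 + ⅕ = 1553/265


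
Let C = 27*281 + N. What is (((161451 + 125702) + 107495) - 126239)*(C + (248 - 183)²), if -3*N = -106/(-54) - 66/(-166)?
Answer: 21313496023474/6723 ≈ 3.1702e+9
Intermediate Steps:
N = -5290/6723 (N = -(-106/(-54) - 66/(-166))/3 = -(-106*(-1/54) - 66*(-1/166))/3 = -(53/27 + 33/83)/3 = -⅓*5290/2241 = -5290/6723 ≈ -0.78685)
C = 51002111/6723 (C = 27*281 - 5290/6723 = 7587 - 5290/6723 = 51002111/6723 ≈ 7586.2)
(((161451 + 125702) + 107495) - 126239)*(C + (248 - 183)²) = (((161451 + 125702) + 107495) - 126239)*(51002111/6723 + (248 - 183)²) = ((287153 + 107495) - 126239)*(51002111/6723 + 65²) = (394648 - 126239)*(51002111/6723 + 4225) = 268409*(79406786/6723) = 21313496023474/6723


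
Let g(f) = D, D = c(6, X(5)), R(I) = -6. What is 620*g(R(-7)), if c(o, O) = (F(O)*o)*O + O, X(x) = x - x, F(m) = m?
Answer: 0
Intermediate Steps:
X(x) = 0
c(o, O) = O + o*O**2 (c(o, O) = (O*o)*O + O = o*O**2 + O = O + o*O**2)
D = 0 (D = 0*(1 + 0*6) = 0*(1 + 0) = 0*1 = 0)
g(f) = 0
620*g(R(-7)) = 620*0 = 0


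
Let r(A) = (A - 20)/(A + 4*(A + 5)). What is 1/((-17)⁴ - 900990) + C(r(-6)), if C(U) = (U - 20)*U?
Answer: -924557464/20436725 ≈ -45.240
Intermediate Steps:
r(A) = (-20 + A)/(20 + 5*A) (r(A) = (-20 + A)/(A + 4*(5 + A)) = (-20 + A)/(A + (20 + 4*A)) = (-20 + A)/(20 + 5*A))
C(U) = U*(-20 + U) (C(U) = (-20 + U)*U = U*(-20 + U))
1/((-17)⁴ - 900990) + C(r(-6)) = 1/((-17)⁴ - 900990) + ((-20 - 6)/(5*(4 - 6)))*(-20 + (-20 - 6)/(5*(4 - 6))) = 1/(83521 - 900990) + ((⅕)*(-26)/(-2))*(-20 + (⅕)*(-26)/(-2)) = 1/(-817469) + ((⅕)*(-½)*(-26))*(-20 + (⅕)*(-½)*(-26)) = -1/817469 + 13*(-20 + 13/5)/5 = -1/817469 + (13/5)*(-87/5) = -1/817469 - 1131/25 = -924557464/20436725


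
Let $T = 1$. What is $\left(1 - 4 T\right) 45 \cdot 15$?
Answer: $-2025$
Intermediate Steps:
$\left(1 - 4 T\right) 45 \cdot 15 = \left(1 - 4\right) 45 \cdot 15 = \left(-3\right) 45 \cdot 15 = \left(-135\right) 15 = -2025$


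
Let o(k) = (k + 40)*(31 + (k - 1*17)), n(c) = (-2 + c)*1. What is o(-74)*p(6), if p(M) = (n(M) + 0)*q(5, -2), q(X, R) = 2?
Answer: 16320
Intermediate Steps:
n(c) = -2 + c
p(M) = -4 + 2*M (p(M) = ((-2 + M) + 0)*2 = (-2 + M)*2 = -4 + 2*M)
o(k) = (14 + k)*(40 + k) (o(k) = (40 + k)*(31 + (k - 17)) = (40 + k)*(31 + (-17 + k)) = (40 + k)*(14 + k) = (14 + k)*(40 + k))
o(-74)*p(6) = (560 + (-74)² + 54*(-74))*(-4 + 2*6) = (560 + 5476 - 3996)*(-4 + 12) = 2040*8 = 16320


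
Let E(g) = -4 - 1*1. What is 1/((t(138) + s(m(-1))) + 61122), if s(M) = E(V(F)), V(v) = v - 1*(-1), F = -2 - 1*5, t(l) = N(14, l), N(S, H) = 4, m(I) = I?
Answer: 1/61121 ≈ 1.6361e-5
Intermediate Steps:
t(l) = 4
F = -7 (F = -2 - 5 = -7)
V(v) = 1 + v (V(v) = v + 1 = 1 + v)
E(g) = -5 (E(g) = -4 - 1 = -5)
s(M) = -5
1/((t(138) + s(m(-1))) + 61122) = 1/((4 - 5) + 61122) = 1/(-1 + 61122) = 1/61121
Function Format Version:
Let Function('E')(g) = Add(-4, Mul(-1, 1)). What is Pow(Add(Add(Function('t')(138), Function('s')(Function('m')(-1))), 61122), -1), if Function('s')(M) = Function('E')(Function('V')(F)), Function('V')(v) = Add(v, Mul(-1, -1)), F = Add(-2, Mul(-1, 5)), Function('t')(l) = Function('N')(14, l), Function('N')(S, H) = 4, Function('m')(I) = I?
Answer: Rational(1, 61121) ≈ 1.6361e-5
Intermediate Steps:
Function('t')(l) = 4
F = -7 (F = Add(-2, -5) = -7)
Function('V')(v) = Add(1, v) (Function('V')(v) = Add(v, 1) = Add(1, v))
Function('E')(g) = -5 (Function('E')(g) = Add(-4, -1) = -5)
Function('s')(M) = -5
Pow(Add(Add(Function('t')(138), Function('s')(Function('m')(-1))), 61122), -1) = Pow(Add(Add(4, -5), 61122), -1) = Pow(Add(-1, 61122), -1) = Pow(61121, -1) = Rational(1, 61121)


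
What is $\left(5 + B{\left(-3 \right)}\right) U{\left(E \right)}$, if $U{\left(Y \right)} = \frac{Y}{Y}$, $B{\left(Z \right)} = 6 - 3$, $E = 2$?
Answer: $8$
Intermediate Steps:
$B{\left(Z \right)} = 3$ ($B{\left(Z \right)} = 6 - 3 = 3$)
$U{\left(Y \right)} = 1$
$\left(5 + B{\left(-3 \right)}\right) U{\left(E \right)} = \left(5 + 3\right) 1 = 8 \cdot 1 = 8$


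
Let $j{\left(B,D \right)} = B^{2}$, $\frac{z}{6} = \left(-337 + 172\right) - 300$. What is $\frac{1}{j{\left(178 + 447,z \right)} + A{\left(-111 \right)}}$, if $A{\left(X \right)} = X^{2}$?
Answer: $\frac{1}{402946} \approx 2.4817 \cdot 10^{-6}$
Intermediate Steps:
$z = -2790$ ($z = 6 \left(\left(-337 + 172\right) - 300\right) = 6 \left(-165 - 300\right) = 6 \left(-465\right) = -2790$)
$\frac{1}{j{\left(178 + 447,z \right)} + A{\left(-111 \right)}} = \frac{1}{\left(178 + 447\right)^{2} + \left(-111\right)^{2}} = \frac{1}{625^{2} + 12321} = \frac{1}{390625 + 12321} = \frac{1}{402946}$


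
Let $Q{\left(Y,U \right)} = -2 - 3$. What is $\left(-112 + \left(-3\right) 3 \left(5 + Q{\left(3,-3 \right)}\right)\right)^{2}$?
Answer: $12544$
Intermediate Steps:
$Q{\left(Y,U \right)} = -5$ ($Q{\left(Y,U \right)} = -2 - 3 = -5$)
$\left(-112 + \left(-3\right) 3 \left(5 + Q{\left(3,-3 \right)}\right)\right)^{2} = \left(-112 + \left(-3\right) 3 \left(5 - 5\right)\right)^{2} = \left(-112 - 0\right)^{2} = \left(-112 + 0\right)^{2} = \left(-112\right)^{2} = 12544$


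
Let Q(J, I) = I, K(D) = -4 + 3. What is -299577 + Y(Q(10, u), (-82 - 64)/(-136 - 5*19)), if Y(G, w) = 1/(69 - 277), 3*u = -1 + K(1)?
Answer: -62312017/208 ≈ -2.9958e+5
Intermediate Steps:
K(D) = -1
u = -2/3 (u = (-1 - 1)/3 = (1/3)*(-2) = -2/3 ≈ -0.66667)
Y(G, w) = -1/208 (Y(G, w) = 1/(-208) = -1/208)
-299577 + Y(Q(10, u), (-82 - 64)/(-136 - 5*19)) = -299577 - 1/208 = -62312017/208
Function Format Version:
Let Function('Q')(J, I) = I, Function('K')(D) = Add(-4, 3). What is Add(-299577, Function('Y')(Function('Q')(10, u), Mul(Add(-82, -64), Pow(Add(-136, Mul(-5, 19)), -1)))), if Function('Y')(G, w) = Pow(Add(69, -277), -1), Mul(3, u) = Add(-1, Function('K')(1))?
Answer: Rational(-62312017, 208) ≈ -2.9958e+5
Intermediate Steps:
Function('K')(D) = -1
u = Rational(-2, 3) (u = Mul(Rational(1, 3), Add(-1, -1)) = Mul(Rational(1, 3), -2) = Rational(-2, 3) ≈ -0.66667)
Function('Y')(G, w) = Rational(-1, 208) (Function('Y')(G, w) = Pow(-208, -1) = Rational(-1, 208))
Add(-299577, Function('Y')(Function('Q')(10, u), Mul(Add(-82, -64), Pow(Add(-136, Mul(-5, 19)), -1)))) = Add(-299577, Rational(-1, 208)) = Rational(-62312017, 208)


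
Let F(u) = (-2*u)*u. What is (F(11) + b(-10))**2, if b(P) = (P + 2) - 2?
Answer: 63504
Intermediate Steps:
F(u) = -2*u**2
b(P) = P (b(P) = (2 + P) - 2 = P)
(F(11) + b(-10))**2 = (-2*11**2 - 10)**2 = (-2*121 - 10)**2 = (-242 - 10)**2 = (-252)**2 = 63504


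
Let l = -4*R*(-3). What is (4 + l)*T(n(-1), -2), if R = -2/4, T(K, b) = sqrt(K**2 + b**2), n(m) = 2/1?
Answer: -4*sqrt(2) ≈ -5.6569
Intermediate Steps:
n(m) = 2 (n(m) = 2*1 = 2)
R = -1/2 (R = -2*1/4 = -1/2 ≈ -0.50000)
l = -6 (l = -4*(-1/2)*(-3) = 2*(-3) = -6)
(4 + l)*T(n(-1), -2) = (4 - 6)*sqrt(2**2 + (-2)**2) = -2*sqrt(4 + 4) = -4*sqrt(2)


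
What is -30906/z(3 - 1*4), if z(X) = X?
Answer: 30906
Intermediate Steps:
-30906/z(3 - 1*4) = -30906/(3 - 1*4) = -30906/(3 - 4) = -30906/(-1) = -30906*(-1) = -606*(-51) = 30906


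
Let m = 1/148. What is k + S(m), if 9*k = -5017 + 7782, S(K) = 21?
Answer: 2954/9 ≈ 328.22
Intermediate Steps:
m = 1/148 ≈ 0.0067568
k = 2765/9 (k = (-5017 + 7782)/9 = (⅑)*2765 = 2765/9 ≈ 307.22)
k + S(m) = 2765/9 + 21 = 2954/9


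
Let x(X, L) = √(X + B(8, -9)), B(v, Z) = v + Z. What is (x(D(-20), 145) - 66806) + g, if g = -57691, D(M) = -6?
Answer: -124497 + I*√7 ≈ -1.245e+5 + 2.6458*I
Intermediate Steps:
B(v, Z) = Z + v
x(X, L) = √(-1 + X) (x(X, L) = √(X + (-9 + 8)) = √(X - 1) = √(-1 + X))
(x(D(-20), 145) - 66806) + g = (√(-1 - 6) - 66806) - 57691 = (√(-7) - 66806) - 57691 = (I*√7 - 66806) - 57691 = (-66806 + I*√7) - 57691 = -124497 + I*√7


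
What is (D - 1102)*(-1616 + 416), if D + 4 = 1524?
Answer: -501600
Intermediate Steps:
D = 1520 (D = -4 + 1524 = 1520)
(D - 1102)*(-1616 + 416) = (1520 - 1102)*(-1616 + 416) = 418*(-1200) = -501600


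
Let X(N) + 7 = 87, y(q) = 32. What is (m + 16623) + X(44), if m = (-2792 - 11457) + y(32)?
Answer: 2486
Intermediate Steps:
m = -14217 (m = (-2792 - 11457) + 32 = -14249 + 32 = -14217)
X(N) = 80 (X(N) = -7 + 87 = 80)
(m + 16623) + X(44) = (-14217 + 16623) + 80 = 2406 + 80 = 2486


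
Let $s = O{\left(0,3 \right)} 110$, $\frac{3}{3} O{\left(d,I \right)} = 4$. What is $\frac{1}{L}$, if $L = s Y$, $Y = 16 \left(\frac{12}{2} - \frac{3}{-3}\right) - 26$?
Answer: $\frac{1}{37840} \approx 2.6427 \cdot 10^{-5}$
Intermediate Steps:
$O{\left(d,I \right)} = 4$
$s = 440$ ($s = 4 \cdot 110 = 440$)
$Y = 86$ ($Y = 16 \left(12 \cdot \frac{1}{2} - -1\right) - 26 = 16 \left(6 + 1\right) - 26 = 16 \cdot 7 - 26 = 112 - 26 = 86$)
$L = 37840$ ($L = 440 \cdot 86 = 37840$)
$\frac{1}{L} = \frac{1}{37840}$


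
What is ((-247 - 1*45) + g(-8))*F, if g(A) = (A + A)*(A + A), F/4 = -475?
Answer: 68400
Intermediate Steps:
F = -1900 (F = 4*(-475) = -1900)
g(A) = 4*A² (g(A) = (2*A)*(2*A) = 4*A²)
((-247 - 1*45) + g(-8))*F = ((-247 - 1*45) + 4*(-8)²)*(-1900) = ((-247 - 45) + 4*64)*(-1900) = (-292 + 256)*(-1900) = -36*(-1900) = 68400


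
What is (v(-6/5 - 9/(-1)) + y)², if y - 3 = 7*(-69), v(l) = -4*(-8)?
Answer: 200704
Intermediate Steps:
v(l) = 32
y = -480 (y = 3 + 7*(-69) = 3 - 483 = -480)
(v(-6/5 - 9/(-1)) + y)² = (32 - 480)² = (-448)² = 200704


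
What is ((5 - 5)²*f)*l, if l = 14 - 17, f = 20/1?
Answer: 0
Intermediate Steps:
f = 20 (f = 20*1 = 20)
l = -3
((5 - 5)²*f)*l = ((5 - 5)²*20)*(-3) = (0²*20)*(-3) = (0*20)*(-3) = 0*(-3) = 0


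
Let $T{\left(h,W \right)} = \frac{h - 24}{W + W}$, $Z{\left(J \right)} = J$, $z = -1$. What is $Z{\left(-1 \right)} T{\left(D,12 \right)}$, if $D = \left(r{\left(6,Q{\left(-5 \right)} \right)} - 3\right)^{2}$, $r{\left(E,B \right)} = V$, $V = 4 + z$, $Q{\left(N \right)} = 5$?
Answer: $1$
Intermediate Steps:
$V = 3$ ($V = 4 - 1 = 3$)
$r{\left(E,B \right)} = 3$
$D = 0$ ($D = \left(3 - 3\right)^{2} = 0^{2} = 0$)
$T{\left(h,W \right)} = \frac{-24 + h}{2 W}$
$Z{\left(-1 \right)} T{\left(D,12 \right)} = - \frac{-24 + 0}{2 \cdot 12} = - \frac{-24}{2 \cdot 12} = \left(-1\right) \left(-1\right) = 1$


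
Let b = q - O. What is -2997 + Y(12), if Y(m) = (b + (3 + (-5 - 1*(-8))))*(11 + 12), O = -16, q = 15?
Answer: -2146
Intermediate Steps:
b = 31 (b = 15 - 1*(-16) = 15 + 16 = 31)
Y(m) = 851 (Y(m) = (31 + (3 + (-5 - 1*(-8))))*(11 + 12) = (31 + (3 + (-5 + 8)))*23 = (31 + (3 + 3))*23 = (31 + 6)*23 = 37*23 = 851)
-2997 + Y(12) = -2997 + 851 = -2146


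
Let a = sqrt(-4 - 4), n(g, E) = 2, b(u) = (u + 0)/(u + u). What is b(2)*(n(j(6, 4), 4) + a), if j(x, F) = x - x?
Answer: 1 + I*sqrt(2) ≈ 1.0 + 1.4142*I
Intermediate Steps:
b(u) = 1/2 (b(u) = u/((2*u)) = u*(1/(2*u)) = 1/2)
j(x, F) = 0
a = 2*I*sqrt(2) (a = sqrt(-8) = 2*I*sqrt(2) ≈ 2.8284*I)
b(2)*(n(j(6, 4), 4) + a) = (2 + 2*I*sqrt(2))/2 = 1 + I*sqrt(2)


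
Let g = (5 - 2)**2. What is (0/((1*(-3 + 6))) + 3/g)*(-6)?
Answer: -2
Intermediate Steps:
g = 9 (g = 3**2 = 9)
(0/((1*(-3 + 6))) + 3/g)*(-6) = (0/((1*(-3 + 6))) + 3/9)*(-6) = (0/((1*3)) + 3*(1/9))*(-6) = (0/3 + 1/3)*(-6) = (0*(1/3) + 1/3)*(-6) = (0 + 1/3)*(-6) = (1/3)*(-6) = -2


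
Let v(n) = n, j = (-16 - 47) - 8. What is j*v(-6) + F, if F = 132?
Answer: 558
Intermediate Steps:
j = -71 (j = -63 - 8 = -71)
j*v(-6) + F = -71*(-6) + 132 = 426 + 132 = 558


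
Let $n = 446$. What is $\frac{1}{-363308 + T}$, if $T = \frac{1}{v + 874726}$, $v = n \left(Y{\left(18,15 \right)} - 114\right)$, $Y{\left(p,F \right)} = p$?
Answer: $- \frac{831910}{302239558279} \approx -2.7525 \cdot 10^{-6}$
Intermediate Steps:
$v = -42816$ ($v = 446 \left(18 - 114\right) = 446 \left(-96\right) = -42816$)
$T = \frac{1}{831910}$ ($T = \frac{1}{-42816 + 874726} = \frac{1}{831910} \approx 1.2021 \cdot 10^{-6}$)
$\frac{1}{-363308 + T} = \frac{1}{-363308 + \frac{1}{831910}} = \frac{1}{- \frac{302239558279}{831910}} = - \frac{831910}{302239558279}$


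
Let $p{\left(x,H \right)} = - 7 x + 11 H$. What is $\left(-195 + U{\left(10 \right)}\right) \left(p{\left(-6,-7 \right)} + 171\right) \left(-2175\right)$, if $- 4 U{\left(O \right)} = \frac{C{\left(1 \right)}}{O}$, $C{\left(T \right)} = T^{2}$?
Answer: $57688395$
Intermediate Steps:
$U{\left(O \right)} = - \frac{1}{4 O}$ ($U{\left(O \right)} = - \frac{1^{2} \frac{1}{O}}{4} = - \frac{1 \frac{1}{O}}{4} = - \frac{1}{4 O}$)
$\left(-195 + U{\left(10 \right)}\right) \left(p{\left(-6,-7 \right)} + 171\right) \left(-2175\right) = \left(-195 - \frac{1}{4 \cdot 10}\right) \left(\left(\left(-7\right) \left(-6\right) + 11 \left(-7\right)\right) + 171\right) \left(-2175\right) = \left(-195 - \frac{1}{40}\right) \left(\left(42 - 77\right) + 171\right) \left(-2175\right) = \left(-195 - \frac{1}{40}\right) \left(-35 + 171\right) \left(-2175\right) = \left(- \frac{7801}{40}\right) 136 \left(-2175\right) = \left(- \frac{132617}{5}\right) \left(-2175\right) = 57688395$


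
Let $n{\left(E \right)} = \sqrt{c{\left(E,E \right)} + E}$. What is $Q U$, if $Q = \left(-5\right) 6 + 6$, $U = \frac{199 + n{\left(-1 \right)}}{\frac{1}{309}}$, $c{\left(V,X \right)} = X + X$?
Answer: $-1475784 - 7416 i \sqrt{3} \approx -1.4758 \cdot 10^{6} - 12845.0 i$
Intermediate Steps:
$c{\left(V,X \right)} = 2 X$
$n{\left(E \right)} = \sqrt{3} \sqrt{E}$ ($n{\left(E \right)} = \sqrt{2 E + E} = \sqrt{3 E} = \sqrt{3} \sqrt{E}$)
$U = 61491 + 309 i \sqrt{3}$ ($U = \frac{199 + \sqrt{3} \sqrt{-1}}{\frac{1}{309}} = \left(199 + \sqrt{3} i\right) \frac{1}{\frac{1}{309}} = \left(199 + i \sqrt{3}\right) 309 = 61491 + 309 i \sqrt{3} \approx 61491.0 + 535.2 i$)
$Q = -24$ ($Q = -30 + 6 = -24$)
$Q U = - 24 \left(61491 + 309 i \sqrt{3}\right) = -1475784 - 7416 i \sqrt{3}$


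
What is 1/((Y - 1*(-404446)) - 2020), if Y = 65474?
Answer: 1/467900 ≈ 2.1372e-6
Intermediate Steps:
1/((Y - 1*(-404446)) - 2020) = 1/((65474 - 1*(-404446)) - 2020) = 1/((65474 + 404446) - 2020) = 1/(469920 - 2020) = 1/467900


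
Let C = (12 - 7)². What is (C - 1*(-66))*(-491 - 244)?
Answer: -66885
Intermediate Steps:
C = 25 (C = 5² = 25)
(C - 1*(-66))*(-491 - 244) = (25 - 1*(-66))*(-491 - 244) = (25 + 66)*(-735) = 91*(-735) = -66885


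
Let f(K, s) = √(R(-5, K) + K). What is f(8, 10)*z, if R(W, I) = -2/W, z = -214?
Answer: -214*√210/5 ≈ -620.23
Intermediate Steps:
f(K, s) = √(⅖ + K) (f(K, s) = √(-2/(-5) + K) = √(-2*(-⅕) + K) = √(⅖ + K))
f(8, 10)*z = (√(10 + 25*8)/5)*(-214) = (√(10 + 200)/5)*(-214) = (√210/5)*(-214) = -214*√210/5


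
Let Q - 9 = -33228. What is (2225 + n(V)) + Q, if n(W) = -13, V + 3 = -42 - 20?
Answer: -31007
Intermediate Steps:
V = -65 (V = -3 + (-42 - 20) = -3 - 62 = -65)
Q = -33219 (Q = 9 - 33228 = -33219)
(2225 + n(V)) + Q = (2225 - 13) - 33219 = 2212 - 33219 = -31007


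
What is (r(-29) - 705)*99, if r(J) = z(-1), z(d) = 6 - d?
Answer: -69102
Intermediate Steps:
r(J) = 7 (r(J) = 6 - 1*(-1) = 6 + 1 = 7)
(r(-29) - 705)*99 = (7 - 705)*99 = -698*99 = -69102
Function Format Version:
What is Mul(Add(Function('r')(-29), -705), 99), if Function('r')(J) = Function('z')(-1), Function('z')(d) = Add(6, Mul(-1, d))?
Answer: -69102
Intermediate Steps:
Function('r')(J) = 7 (Function('r')(J) = Add(6, Mul(-1, -1)) = Add(6, 1) = 7)
Mul(Add(Function('r')(-29), -705), 99) = Mul(Add(7, -705), 99) = Mul(-698, 99) = -69102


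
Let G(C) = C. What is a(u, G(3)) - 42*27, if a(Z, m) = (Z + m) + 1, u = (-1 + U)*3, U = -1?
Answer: -1136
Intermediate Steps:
u = -6 (u = (-1 - 1)*3 = -2*3 = -6)
a(Z, m) = 1 + Z + m
a(u, G(3)) - 42*27 = (1 - 6 + 3) - 42*27 = -2 - 1134 = -1136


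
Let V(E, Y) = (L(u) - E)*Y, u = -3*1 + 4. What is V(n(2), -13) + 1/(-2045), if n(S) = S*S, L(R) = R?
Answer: 79754/2045 ≈ 39.000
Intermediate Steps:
u = 1 (u = -3 + 4 = 1)
n(S) = S**2
V(E, Y) = Y*(1 - E) (V(E, Y) = (1 - E)*Y = Y*(1 - E))
V(n(2), -13) + 1/(-2045) = -13*(1 - 1*2**2) + 1/(-2045) = -13*(1 - 1*4) - 1/2045 = -13*(1 - 4) - 1/2045 = -13*(-3) - 1/2045 = 39 - 1/2045 = 79754/2045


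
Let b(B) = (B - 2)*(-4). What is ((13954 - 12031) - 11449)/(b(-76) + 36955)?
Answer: -9526/37267 ≈ -0.25561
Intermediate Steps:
b(B) = 8 - 4*B (b(B) = (-2 + B)*(-4) = 8 - 4*B)
((13954 - 12031) - 11449)/(b(-76) + 36955) = ((13954 - 12031) - 11449)/((8 - 4*(-76)) + 36955) = (1923 - 11449)/((8 + 304) + 36955) = -9526/(312 + 36955) = -9526/37267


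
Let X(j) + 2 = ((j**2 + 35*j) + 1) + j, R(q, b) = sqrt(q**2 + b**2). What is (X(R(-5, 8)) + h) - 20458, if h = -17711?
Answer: -38081 + 36*sqrt(89) ≈ -37741.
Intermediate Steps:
R(q, b) = sqrt(b**2 + q**2)
X(j) = -1 + j**2 + 36*j (X(j) = -2 + (((j**2 + 35*j) + 1) + j) = -2 + ((1 + j**2 + 35*j) + j) = -2 + (1 + j**2 + 36*j) = -1 + j**2 + 36*j)
(X(R(-5, 8)) + h) - 20458 = ((-1 + (sqrt(8**2 + (-5)**2))**2 + 36*sqrt(8**2 + (-5)**2)) - 17711) - 20458 = ((-1 + (sqrt(64 + 25))**2 + 36*sqrt(64 + 25)) - 17711) - 20458 = ((-1 + (sqrt(89))**2 + 36*sqrt(89)) - 17711) - 20458 = ((-1 + 89 + 36*sqrt(89)) - 17711) - 20458 = ((88 + 36*sqrt(89)) - 17711) - 20458 = (-17623 + 36*sqrt(89)) - 20458 = -38081 + 36*sqrt(89)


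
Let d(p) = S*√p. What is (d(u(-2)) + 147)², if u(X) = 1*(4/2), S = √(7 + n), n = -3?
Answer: 21617 + 588*√2 ≈ 22449.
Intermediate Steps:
S = 2 (S = √(7 - 3) = √4 = 2)
u(X) = 2 (u(X) = 1*(4*(½)) = 1*2 = 2)
d(p) = 2*√p
(d(u(-2)) + 147)² = (2*√2 + 147)² = (147 + 2*√2)²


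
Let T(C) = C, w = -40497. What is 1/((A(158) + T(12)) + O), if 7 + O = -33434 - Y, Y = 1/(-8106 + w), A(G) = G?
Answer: -48603/1617070412 ≈ -3.0056e-5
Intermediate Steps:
Y = -1/48603 (Y = 1/(-8106 - 40497) = 1/(-48603) = -1/48603 ≈ -2.0575e-5)
O = -1625332922/48603 (O = -7 + (-33434 - 1*(-1/48603)) = -7 + (-33434 + 1/48603) = -7 - 1624992701/48603 = -1625332922/48603 ≈ -33441.)
1/((A(158) + T(12)) + O) = 1/((158 + 12) - 1625332922/48603) = 1/(170 - 1625332922/48603) = 1/(-1617070412/48603) = -48603/1617070412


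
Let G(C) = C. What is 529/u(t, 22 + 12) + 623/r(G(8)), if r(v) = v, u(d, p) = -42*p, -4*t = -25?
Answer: 221353/2856 ≈ 77.505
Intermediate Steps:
t = 25/4 (t = -¼*(-25) = 25/4 ≈ 6.2500)
529/u(t, 22 + 12) + 623/r(G(8)) = 529/((-42*(22 + 12))) + 623/8 = 529/((-42*34)) + 623*(⅛) = 529/(-1428) + 623/8 = 529*(-1/1428) + 623/8 = -529/1428 + 623/8 = 221353/2856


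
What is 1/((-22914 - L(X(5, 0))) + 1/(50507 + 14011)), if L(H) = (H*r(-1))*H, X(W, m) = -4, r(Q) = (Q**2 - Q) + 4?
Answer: -64518/1484559179 ≈ -4.3459e-5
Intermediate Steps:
r(Q) = 4 + Q**2 - Q
L(H) = 6*H**2 (L(H) = (H*(4 + (-1)**2 - 1*(-1)))*H = (H*(4 + 1 + 1))*H = (H*6)*H = (6*H)*H = 6*H**2)
1/((-22914 - L(X(5, 0))) + 1/(50507 + 14011)) = 1/((-22914 - 6*(-4)**2) + 1/(50507 + 14011)) = 1/((-22914 - 6*16) + 1/64518) = 1/((-22914 - 1*96) + 1/64518) = 1/((-22914 - 96) + 1/64518) = 1/(-23010 + 1/64518) = 1/(-1484559179/64518) = -64518/1484559179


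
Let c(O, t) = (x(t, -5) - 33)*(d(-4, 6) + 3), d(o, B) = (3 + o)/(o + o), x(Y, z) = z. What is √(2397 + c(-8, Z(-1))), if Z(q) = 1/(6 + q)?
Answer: √9113/2 ≈ 47.731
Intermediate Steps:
d(o, B) = (3 + o)/(2*o) (d(o, B) = (3 + o)/((2*o)) = (3 + o)*(1/(2*o)) = (3 + o)/(2*o))
c(O, t) = -475/4 (c(O, t) = (-5 - 33)*((½)*(3 - 4)/(-4) + 3) = -38*((½)*(-¼)*(-1) + 3) = -38*(⅛ + 3) = -38*25/8 = -475/4)
√(2397 + c(-8, Z(-1))) = √(2397 - 475/4) = √(9113/4) = √9113/2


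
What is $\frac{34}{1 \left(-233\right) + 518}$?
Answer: $\frac{34}{285} \approx 0.1193$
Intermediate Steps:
$\frac{34}{1 \left(-233\right) + 518} = \frac{34}{-233 + 518} = \frac{34}{285}$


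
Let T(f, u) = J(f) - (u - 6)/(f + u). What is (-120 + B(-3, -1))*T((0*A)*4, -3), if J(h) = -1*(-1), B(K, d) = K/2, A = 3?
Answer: 243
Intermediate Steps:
B(K, d) = K/2 (B(K, d) = K*(½) = K/2)
J(h) = 1
T(f, u) = 1 - (-6 + u)/(f + u) (T(f, u) = 1 - (u - 6)/(f + u) = 1 - (-6 + u)/(f + u))
(-120 + B(-3, -1))*T((0*A)*4, -3) = (-120 + (½)*(-3))*((6 + (0*3)*4)/((0*3)*4 - 3)) = (-120 - 3/2)*((6 + 0*4)/(0*4 - 3)) = -243*(6 + 0)/(2*(0 - 3)) = -243*6/(2*(-3)) = -(-81)*6/2 = -243/2*(-2) = 243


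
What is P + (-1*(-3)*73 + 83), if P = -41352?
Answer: -41050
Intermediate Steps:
P + (-1*(-3)*73 + 83) = -41352 + (-1*(-3)*73 + 83) = -41352 + (3*73 + 83) = -41352 + (219 + 83) = -41352 + 302 = -41050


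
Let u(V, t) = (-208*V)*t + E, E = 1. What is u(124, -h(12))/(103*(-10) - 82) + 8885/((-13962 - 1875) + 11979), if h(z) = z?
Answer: -601975205/2145048 ≈ -280.63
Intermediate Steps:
u(V, t) = 1 - 208*V*t (u(V, t) = (-208*V)*t + 1 = -208*V*t + 1 = 1 - 208*V*t)
u(124, -h(12))/(103*(-10) - 82) + 8885/((-13962 - 1875) + 11979) = (1 - 208*124*(-1*12))/(103*(-10) - 82) + 8885/((-13962 - 1875) + 11979) = (1 - 208*124*(-12))/(-1030 - 82) + 8885/(-15837 + 11979) = (1 + 309504)/(-1112) + 8885/(-3858) = 309505*(-1/1112) + 8885*(-1/3858) = -309505/1112 - 8885/3858 = -601975205/2145048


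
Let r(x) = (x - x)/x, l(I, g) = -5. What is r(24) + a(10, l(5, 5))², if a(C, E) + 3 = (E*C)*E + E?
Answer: 58564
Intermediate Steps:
a(C, E) = -3 + E + C*E² (a(C, E) = -3 + ((E*C)*E + E) = -3 + ((C*E)*E + E) = -3 + (C*E² + E) = -3 + (E + C*E²) = -3 + E + C*E²)
r(x) = 0 (r(x) = 0/x = 0)
r(24) + a(10, l(5, 5))² = 0 + (-3 - 5 + 10*(-5)²)² = 0 + (-3 - 5 + 10*25)² = 0 + (-3 - 5 + 250)² = 0 + 242² = 0 + 58564 = 58564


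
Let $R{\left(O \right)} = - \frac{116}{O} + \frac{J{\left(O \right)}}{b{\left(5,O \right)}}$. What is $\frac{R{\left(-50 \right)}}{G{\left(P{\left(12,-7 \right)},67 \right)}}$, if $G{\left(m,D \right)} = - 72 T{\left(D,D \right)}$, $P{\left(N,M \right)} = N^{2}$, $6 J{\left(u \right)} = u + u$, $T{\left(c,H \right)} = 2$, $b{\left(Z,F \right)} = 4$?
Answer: $\frac{277}{21600} \approx 0.012824$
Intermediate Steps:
$J{\left(u \right)} = \frac{u}{3}$ ($J{\left(u \right)} = \frac{u + u}{6} = \frac{2 u}{6} = \frac{u}{3}$)
$R{\left(O \right)} = - \frac{116}{O} + \frac{O}{12}$ ($R{\left(O \right)} = - \frac{116}{O} + \frac{\frac{1}{3} O}{4} = - \frac{116}{O} + \frac{O}{3} \cdot \frac{1}{4} = - \frac{116}{O} + \frac{O}{12}$)
$G{\left(m,D \right)} = -144$ ($G{\left(m,D \right)} = \left(-72\right) 2 = -144$)
$\frac{R{\left(-50 \right)}}{G{\left(P{\left(12,-7 \right)},67 \right)}} = \frac{- \frac{116}{-50} + \frac{1}{12} \left(-50\right)}{-144} = \left(\left(-116\right) \left(- \frac{1}{50}\right) - \frac{25}{6}\right) \left(- \frac{1}{144}\right) = \left(\frac{58}{25} - \frac{25}{6}\right) \left(- \frac{1}{144}\right) = \left(- \frac{277}{150}\right) \left(- \frac{1}{144}\right) = \frac{277}{21600}$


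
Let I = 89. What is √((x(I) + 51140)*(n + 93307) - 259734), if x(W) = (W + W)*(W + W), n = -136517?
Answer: 3*I*√397676086 ≈ 59825.0*I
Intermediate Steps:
x(W) = 4*W² (x(W) = (2*W)*(2*W) = 4*W²)
√((x(I) + 51140)*(n + 93307) - 259734) = √((4*89² + 51140)*(-136517 + 93307) - 259734) = √((4*7921 + 51140)*(-43210) - 259734) = √((31684 + 51140)*(-43210) - 259734) = √(82824*(-43210) - 259734) = √(-3578825040 - 259734) = √(-3579084774) = 3*I*√397676086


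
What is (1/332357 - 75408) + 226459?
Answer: 50202857208/332357 ≈ 1.5105e+5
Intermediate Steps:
(1/332357 - 75408) + 226459 = -25062376655/332357 + 226459 = 50202857208/332357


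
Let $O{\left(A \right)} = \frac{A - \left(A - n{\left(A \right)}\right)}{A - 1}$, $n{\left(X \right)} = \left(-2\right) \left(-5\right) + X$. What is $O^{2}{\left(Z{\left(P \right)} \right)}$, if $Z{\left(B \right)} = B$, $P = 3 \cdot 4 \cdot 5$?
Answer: $\frac{4900}{3481} \approx 1.4076$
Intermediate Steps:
$P = 60$ ($P = 12 \cdot 5 = 60$)
$n{\left(X \right)} = 10 + X$
$O{\left(A \right)} = \frac{10 + A}{-1 + A}$ ($O{\left(A \right)} = \frac{A + \left(\left(10 + A\right) - A\right)}{A - 1} = \frac{A + 10}{-1 + A} = \frac{10 + A}{-1 + A}$)
$O^{2}{\left(Z{\left(P \right)} \right)} = \left(\frac{10 + 60}{-1 + 60}\right)^{2} = \left(\frac{1}{59} \cdot 70\right)^{2} = \left(\frac{70}{59}\right)^{2} = \frac{4900}{3481}$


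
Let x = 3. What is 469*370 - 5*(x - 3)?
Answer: 173530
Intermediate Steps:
469*370 - 5*(x - 3) = 469*370 - 5*(3 - 3) = 173530 - 5*0 = 173530 + 0 = 173530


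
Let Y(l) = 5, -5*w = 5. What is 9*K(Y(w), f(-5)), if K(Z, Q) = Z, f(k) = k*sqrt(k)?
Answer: 45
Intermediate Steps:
w = -1 (w = -1/5*5 = -1)
f(k) = k**(3/2)
9*K(Y(w), f(-5)) = 9*5 = 45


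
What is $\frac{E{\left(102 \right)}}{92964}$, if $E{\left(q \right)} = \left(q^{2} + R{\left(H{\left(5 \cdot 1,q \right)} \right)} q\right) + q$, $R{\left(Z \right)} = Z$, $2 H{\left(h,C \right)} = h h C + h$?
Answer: $\frac{46937}{30988} \approx 1.5147$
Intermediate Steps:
$H{\left(h,C \right)} = \frac{h}{2} + \frac{C h^{2}}{2}$ ($H{\left(h,C \right)} = \frac{h h C + h}{2} = \frac{h^{2} C + h}{2} = \frac{C h^{2} + h}{2} = \frac{h + C h^{2}}{2} = \frac{h}{2} + \frac{C h^{2}}{2}$)
$E{\left(q \right)} = q + q^{2} + q \left(\frac{5}{2} + \frac{25 q}{2}\right)$ ($E{\left(q \right)} = \left(q^{2} + \frac{5 \cdot 1 \left(1 + q 5 \cdot 1\right)}{2} q\right) + q = \left(q^{2} + \frac{1}{2} \cdot 5 \left(1 + q 5\right) q\right) + q = \left(q^{2} + \frac{1}{2} \cdot 5 \left(1 + 5 q\right) q\right) + q = \left(q^{2} + \left(\frac{5}{2} + \frac{25 q}{2}\right) q\right) + q = \left(q^{2} + q \left(\frac{5}{2} + \frac{25 q}{2}\right)\right) + q = q + q^{2} + q \left(\frac{5}{2} + \frac{25 q}{2}\right)$)
$\frac{E{\left(102 \right)}}{92964} = \frac{\frac{1}{2} \cdot 102 \left(7 + 27 \cdot 102\right)}{92964} = \frac{1}{2} \cdot 102 \left(7 + 2754\right) \frac{1}{92964} = \frac{1}{2} \cdot 102 \cdot 2761 \cdot \frac{1}{92964} = 140811 \cdot \frac{1}{92964} = \frac{46937}{30988}$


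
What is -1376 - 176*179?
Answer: -32880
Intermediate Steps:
-1376 - 176*179 = -1376 - 31504 = -32880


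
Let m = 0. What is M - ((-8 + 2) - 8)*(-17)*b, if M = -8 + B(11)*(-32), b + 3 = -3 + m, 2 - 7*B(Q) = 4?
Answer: 10004/7 ≈ 1429.1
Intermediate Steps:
B(Q) = -2/7 (B(Q) = 2/7 - 1/7*4 = 2/7 - 4/7 = -2/7)
b = -6 (b = -3 + (-3 + 0) = -3 - 3 = -6)
M = 8/7 (M = -8 - 2/7*(-32) = -8 + 64/7 = 8/7 ≈ 1.1429)
M - ((-8 + 2) - 8)*(-17)*b = 8/7 - ((-8 + 2) - 8)*(-17)*(-6) = 8/7 - (-6 - 8)*(-17)*(-6) = 8/7 - (-14*(-17))*(-6) = 8/7 - 238*(-6) = 8/7 - 1*(-1428) = 8/7 + 1428 = 10004/7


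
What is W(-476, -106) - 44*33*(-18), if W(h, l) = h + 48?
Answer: 25708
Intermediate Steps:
W(h, l) = 48 + h
W(-476, -106) - 44*33*(-18) = (48 - 476) - 44*33*(-18) = -428 - 1452*(-18) = -428 - 1*(-26136) = -428 + 26136 = 25708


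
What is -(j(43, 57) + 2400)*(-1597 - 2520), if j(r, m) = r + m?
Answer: 10292500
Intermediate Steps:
j(r, m) = m + r
-(j(43, 57) + 2400)*(-1597 - 2520) = -((57 + 43) + 2400)*(-1597 - 2520) = -(100 + 2400)*(-4117) = -2500*(-4117) = -1*(-10292500) = 10292500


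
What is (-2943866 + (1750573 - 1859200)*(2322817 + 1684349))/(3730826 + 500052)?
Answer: -217644682474/2115439 ≈ -1.0288e+5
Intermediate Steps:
(-2943866 + (1750573 - 1859200)*(2322817 + 1684349))/(3730826 + 500052) = (-2943866 - 108627*4007166)/4230878 = (-2943866 - 435286421082)*(1/4230878) = -435289364948*1/4230878 = -217644682474/2115439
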